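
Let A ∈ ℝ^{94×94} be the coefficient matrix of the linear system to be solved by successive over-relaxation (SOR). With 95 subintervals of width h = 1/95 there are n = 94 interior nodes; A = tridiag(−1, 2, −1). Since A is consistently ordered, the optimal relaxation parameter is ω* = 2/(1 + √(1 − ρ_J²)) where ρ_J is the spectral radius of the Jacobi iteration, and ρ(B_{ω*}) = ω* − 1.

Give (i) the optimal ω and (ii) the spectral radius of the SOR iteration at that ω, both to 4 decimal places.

With n=94, ρ(Jacobi) = cos(π/95) = 0.9995.
root = sin(π/95) = 0.03306  (since 1−cos² = sin²).
Then 2/(1+√(1−ρ_J²)) = 2/(1+0.03306); ω* = 2/1.03306 = 1.9360.
ρ_SOR = ω* − 1 = 1.9360 − 1 = 0.9360.

ω* = 1.9360, ρ_SOR = 0.9360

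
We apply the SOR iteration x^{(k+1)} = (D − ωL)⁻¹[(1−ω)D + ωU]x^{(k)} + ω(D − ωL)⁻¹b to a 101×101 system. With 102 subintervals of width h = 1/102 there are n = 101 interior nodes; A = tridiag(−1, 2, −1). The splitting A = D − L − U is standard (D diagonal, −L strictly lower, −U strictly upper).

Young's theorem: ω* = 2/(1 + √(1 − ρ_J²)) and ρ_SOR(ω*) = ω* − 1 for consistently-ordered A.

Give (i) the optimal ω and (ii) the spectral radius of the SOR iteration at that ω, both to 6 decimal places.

ω* = 1.940250, ρ_SOR = 0.940250

n=101: λ(B_J) = 1 − λ(A)/2 = cos(kπ/102); k=1 gives ρ_J = 0.999526.
1 − cos²(π/102) = sin²(π/102) ⇒ √(1−ρ_J²) = sin(π/102) = 0.0307951.
[ω*] 2 ÷ (1 + 0.0307951) = 2 ÷ 1.0307951 = 1.940250.
Hence ρ(B_{ω*}) = 1.940250 − 1 = 0.940250.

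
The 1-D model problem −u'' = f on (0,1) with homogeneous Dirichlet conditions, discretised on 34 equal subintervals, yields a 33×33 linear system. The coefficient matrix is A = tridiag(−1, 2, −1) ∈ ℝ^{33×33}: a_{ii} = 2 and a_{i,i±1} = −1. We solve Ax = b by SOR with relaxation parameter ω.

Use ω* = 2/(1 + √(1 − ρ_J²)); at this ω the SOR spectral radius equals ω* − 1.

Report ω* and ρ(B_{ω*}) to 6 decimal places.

ω* = 1.831052, ρ_SOR = 0.831052

ρ_J = max_k |cos(kπ/34)| = cos(π/34) = 0.995734
√(1 − cos²(π/34)) = sin(π/34) ≈ 0.0922684.
ω* = 2/(1+0.0922684) = 1.831052
ρ(B_{ω*}) = ω*−1 = 0.831052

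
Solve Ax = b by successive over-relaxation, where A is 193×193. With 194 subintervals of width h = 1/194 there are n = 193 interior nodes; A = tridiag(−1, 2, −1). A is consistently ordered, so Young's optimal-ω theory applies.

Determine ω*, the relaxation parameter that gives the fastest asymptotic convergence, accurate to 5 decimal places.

ω* = 1.96813

spectrum of D⁻¹(L+U) = {cos(kπ/194) : 1≤k≤193}; ρ_J = cos(π/194) = 0.99987.
root = sin(π/194) = 0.016193  (since 1−cos² = sin²).
So ω* = 2/1.016193 = 1.96813 (Young).
At ω = 1.96813 every |λ(B_ω)| = ω−1, so ρ_SOR = 0.96813.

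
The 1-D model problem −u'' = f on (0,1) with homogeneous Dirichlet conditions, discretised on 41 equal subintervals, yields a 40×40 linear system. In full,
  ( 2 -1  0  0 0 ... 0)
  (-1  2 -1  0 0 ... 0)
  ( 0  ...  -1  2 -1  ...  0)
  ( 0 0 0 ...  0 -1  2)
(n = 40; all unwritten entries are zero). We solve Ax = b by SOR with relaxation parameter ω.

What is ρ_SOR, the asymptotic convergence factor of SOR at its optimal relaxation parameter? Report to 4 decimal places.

B_J for the 40×40 system has eigenvalues cos(kπ/41); ρ_J = cos(π/41) = 0.9971.
√(1 − cos²(π/41)) = sin(π/41) ≈ 0.07655.
[ω*] 2 ÷ (1 + 0.07655) = 2 ÷ 1.07655 = 1.8578.
and ρ(B_{ω*}) = 1.8578 − 1 = 0.8578.

ρ_SOR = 0.8578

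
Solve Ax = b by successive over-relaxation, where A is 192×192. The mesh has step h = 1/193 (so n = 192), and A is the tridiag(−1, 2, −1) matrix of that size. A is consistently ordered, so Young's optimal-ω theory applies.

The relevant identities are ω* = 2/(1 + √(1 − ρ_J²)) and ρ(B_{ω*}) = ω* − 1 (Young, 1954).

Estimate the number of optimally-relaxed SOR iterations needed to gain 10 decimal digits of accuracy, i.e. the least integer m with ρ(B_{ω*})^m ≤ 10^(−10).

m = 708

With n=192, ρ(Jacobi) = cos(π/193) = 0.9998675.
1 − cos²(π/193) = sin²(π/193) ⇒ √(1−ρ_J²) = sin(π/193) = 0.0162770.
ω* = 2/(1 + 0.0162770) = 2/1.0162770 = 1.9679674.
ρ(B_{ω*}) = ω*−1 = 0.9679674
(0.9679674)^m ≤ 10^{−10}  ⇒  m·ln(0.9679674) ≤ −10·ln10  ⇒  m ≥ 707.251  ⇒  m = 708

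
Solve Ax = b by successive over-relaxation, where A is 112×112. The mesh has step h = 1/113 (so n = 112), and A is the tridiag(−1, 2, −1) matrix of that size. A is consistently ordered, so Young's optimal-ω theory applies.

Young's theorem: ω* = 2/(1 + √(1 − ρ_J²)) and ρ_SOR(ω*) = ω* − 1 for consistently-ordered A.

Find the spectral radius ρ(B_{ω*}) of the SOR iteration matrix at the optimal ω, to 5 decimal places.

ρ_SOR = 0.94591

B_J for the 112×112 system has eigenvalues cos(kπ/113); ρ_J = cos(π/113) = 0.99961.
root = sin(π/113) = 0.027798  (since 1−cos² = sin²).
Then 2/(1+√(1−ρ_J²)) = 2/(1+0.027798); ω* = 2/1.027798 = 1.94591.
Hence ρ(B_{ω*}) = 1.94591 − 1 = 0.94591.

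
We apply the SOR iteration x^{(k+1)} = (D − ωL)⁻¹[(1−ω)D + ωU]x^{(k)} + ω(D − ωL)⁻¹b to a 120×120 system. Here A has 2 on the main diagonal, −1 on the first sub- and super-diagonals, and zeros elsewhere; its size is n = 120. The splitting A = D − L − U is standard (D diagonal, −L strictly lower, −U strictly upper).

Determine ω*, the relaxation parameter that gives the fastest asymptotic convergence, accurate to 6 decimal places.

spectrum of D⁻¹(L+U) = {cos(kπ/121) : 1≤k≤120}; ρ_J = cos(π/121) = 0.999663.
√(1−ρ_J²) = |sin(π/121)| = 0.0259607
[ω*] 2 ÷ (1 + 0.0259607) = 2 ÷ 1.0259607 = 1.949392.
ρ_SOR = ω* − 1 ≈ 0.949392.

ω* = 1.949392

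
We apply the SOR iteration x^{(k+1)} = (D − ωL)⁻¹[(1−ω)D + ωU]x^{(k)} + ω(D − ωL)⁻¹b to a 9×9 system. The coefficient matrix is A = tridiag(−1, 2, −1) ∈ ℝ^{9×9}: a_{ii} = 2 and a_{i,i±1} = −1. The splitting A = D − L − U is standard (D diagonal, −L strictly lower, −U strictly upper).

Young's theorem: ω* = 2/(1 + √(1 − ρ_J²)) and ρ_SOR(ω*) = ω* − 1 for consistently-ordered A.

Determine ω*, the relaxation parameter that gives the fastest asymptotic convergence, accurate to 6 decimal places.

ω* = 1.527864

With n=9, ρ(Jacobi) = cos(π/10) = 0.951057.
√(1 − cos²(π/10)) = sin(π/10) ≈ 0.3090170.
Then 2/(1+√(1−ρ_J²)) = 2/(1+0.3090170); ω* = 2/1.3090170 = 1.527864.
At ω = 1.527864 every |λ(B_ω)| = ω−1, so ρ_SOR = 0.527864.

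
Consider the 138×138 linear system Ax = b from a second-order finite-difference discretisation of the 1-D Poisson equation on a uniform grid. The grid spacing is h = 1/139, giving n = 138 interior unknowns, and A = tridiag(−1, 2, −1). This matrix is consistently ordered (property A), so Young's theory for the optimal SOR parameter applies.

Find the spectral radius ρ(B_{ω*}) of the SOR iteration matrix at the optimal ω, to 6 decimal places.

½·tridiag(1,0,1) at n=138: λ_k = cos(kπ/139); max |λ| at k=1 ⇒ ρ_J = cos(π/139) ≈ 0.999745.
√(1−ρ_J²) simplifies to sin(π/139) = 0.0225995.
[ω*] 2 ÷ (1 + 0.0225995) = 2 ÷ 1.0225995 = 1.955800.
ρ_SOR = ω* − 1 ≈ 0.955800.

ρ_SOR = 0.955800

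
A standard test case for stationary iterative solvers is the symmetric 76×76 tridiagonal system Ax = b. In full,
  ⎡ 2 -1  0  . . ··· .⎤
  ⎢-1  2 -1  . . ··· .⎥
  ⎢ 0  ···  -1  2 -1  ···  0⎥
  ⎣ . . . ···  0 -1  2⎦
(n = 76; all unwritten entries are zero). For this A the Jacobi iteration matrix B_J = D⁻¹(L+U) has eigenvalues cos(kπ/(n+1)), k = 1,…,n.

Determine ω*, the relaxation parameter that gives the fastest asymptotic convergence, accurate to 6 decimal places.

ω* = 1.921620

n=76: λ(B_J) = 1 − λ(A)/2 = cos(kπ/77); k=1 gives ρ_J = 0.999168.
1 − cos²(π/77) = sin²(π/77) ⇒ √(1−ρ_J²) = sin(π/77) = 0.0407886.
[ω*] 2 ÷ (1 + 0.0407886) = 2 ÷ 1.0407886 = 1.921620.
Hence ρ(B_{ω*}) = 1.921620 − 1 = 0.921620.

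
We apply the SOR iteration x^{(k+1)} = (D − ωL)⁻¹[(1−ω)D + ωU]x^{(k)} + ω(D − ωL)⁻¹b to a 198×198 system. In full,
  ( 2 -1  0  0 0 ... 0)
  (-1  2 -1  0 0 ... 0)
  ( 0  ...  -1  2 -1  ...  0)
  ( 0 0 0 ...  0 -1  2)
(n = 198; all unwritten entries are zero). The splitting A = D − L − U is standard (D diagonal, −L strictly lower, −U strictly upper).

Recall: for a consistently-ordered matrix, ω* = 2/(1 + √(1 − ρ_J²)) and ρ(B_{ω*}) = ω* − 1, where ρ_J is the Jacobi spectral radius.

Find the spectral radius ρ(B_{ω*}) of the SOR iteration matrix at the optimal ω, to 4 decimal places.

n=198: λ(B_J) = 1 − λ(A)/2 = cos(kπ/199); k=1 gives ρ_J = 0.9999.
√(1−ρ_J²) simplifies to sin(π/199) = 0.01579.
Then 2/(1+√(1−ρ_J²)) = 2/(1+0.01579); ω* = 2/1.01579 = 1.9689.
At ω = 1.9689 every |λ(B_ω)| = ω−1, so ρ_SOR = 0.9689.

ρ_SOR = 0.9689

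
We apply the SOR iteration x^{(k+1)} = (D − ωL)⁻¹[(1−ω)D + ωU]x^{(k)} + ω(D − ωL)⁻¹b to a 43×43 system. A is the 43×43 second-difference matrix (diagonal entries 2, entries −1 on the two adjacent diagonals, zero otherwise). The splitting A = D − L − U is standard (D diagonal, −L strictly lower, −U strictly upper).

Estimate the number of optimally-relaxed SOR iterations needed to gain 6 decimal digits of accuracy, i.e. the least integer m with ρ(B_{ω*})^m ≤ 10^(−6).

m = 97

B_J for the 43×43 system has eigenvalues cos(kπ/44); ρ_J = cos(π/44) = 0.9974521.
1 − cos²(π/44) = sin²(π/44) ⇒ √(1−ρ_J²) = sin(π/44) = 0.0713392.
ω* = 2/(1 + 0.0713392) = 2/1.0713392 = 1.8668224.
At ω = 1.8668224 every |λ(B_ω)| = ω−1, so ρ_SOR = 0.8668224.
m ≥ 6·ln10 / (−ln 0.8668224) = 96.665; smallest integer m = 97.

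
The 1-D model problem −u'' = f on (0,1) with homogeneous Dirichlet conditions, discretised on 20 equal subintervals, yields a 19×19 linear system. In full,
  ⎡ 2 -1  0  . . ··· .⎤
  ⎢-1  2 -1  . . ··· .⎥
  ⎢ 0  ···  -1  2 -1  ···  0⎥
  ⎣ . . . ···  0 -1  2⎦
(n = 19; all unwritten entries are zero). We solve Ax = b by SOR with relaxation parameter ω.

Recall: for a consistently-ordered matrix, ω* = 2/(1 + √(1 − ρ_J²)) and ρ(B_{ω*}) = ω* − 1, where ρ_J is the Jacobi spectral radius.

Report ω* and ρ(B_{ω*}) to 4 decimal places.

ω* = 1.7295, ρ_SOR = 0.7295

With n=19, ρ(Jacobi) = cos(π/20) = 0.9877.
√(1 − cos²(π/20)) = sin(π/20) ≈ 0.15643.
ω* = 2/(1 + 0.15643) = 2/1.15643 = 1.7295.
ρ(B_{ω*}) = ω*−1 = 0.7295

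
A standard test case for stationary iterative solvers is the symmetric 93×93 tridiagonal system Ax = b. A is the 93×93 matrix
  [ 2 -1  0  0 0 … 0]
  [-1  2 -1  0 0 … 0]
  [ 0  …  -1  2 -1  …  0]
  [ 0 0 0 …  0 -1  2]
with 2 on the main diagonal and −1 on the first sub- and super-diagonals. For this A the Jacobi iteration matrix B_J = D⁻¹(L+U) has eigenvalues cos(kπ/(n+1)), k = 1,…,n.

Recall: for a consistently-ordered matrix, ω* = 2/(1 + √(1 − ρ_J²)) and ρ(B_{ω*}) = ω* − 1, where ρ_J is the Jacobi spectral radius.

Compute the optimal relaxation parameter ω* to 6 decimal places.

With n=93, ρ(Jacobi) = cos(π/94) = 0.999442.
root = sin(π/94) = 0.0334150  (since 1−cos² = sin²).
Then 2/(1+√(1−ρ_J²)) = 2/(1+0.0334150); ω* = 2/1.0334150 = 1.935331.
ρ_SOR = ω* − 1 = 1.935331 − 1 = 0.935331.

ω* = 1.935331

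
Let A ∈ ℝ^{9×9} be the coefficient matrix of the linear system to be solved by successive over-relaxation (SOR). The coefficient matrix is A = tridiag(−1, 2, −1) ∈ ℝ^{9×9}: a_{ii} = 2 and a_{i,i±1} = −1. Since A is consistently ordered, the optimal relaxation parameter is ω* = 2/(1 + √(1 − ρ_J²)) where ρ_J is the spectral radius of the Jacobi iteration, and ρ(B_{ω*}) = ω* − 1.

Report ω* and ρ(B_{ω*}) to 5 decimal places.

With n=9, ρ(Jacobi) = cos(π/10) = 0.95106.
1 − cos²(π/10) = sin²(π/10) ⇒ √(1−ρ_J²) = sin(π/10) = 0.309017.
So ω* = 2/1.309017 = 1.52786 (Young).
ρ(B_{ω*}) = ω*−1 = 0.52786

ω* = 1.52786, ρ_SOR = 0.52786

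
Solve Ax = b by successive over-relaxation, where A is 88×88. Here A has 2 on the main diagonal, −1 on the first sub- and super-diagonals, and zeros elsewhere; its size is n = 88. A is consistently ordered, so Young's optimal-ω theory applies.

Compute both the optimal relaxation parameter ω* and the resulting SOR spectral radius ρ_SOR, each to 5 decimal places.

ω* = 1.93182, ρ_SOR = 0.93182

½·tridiag(1,0,1) at n=88: λ_k = cos(kπ/89); max |λ| at k=1 ⇒ ρ_J = cos(π/89) ≈ 0.99938.
1 − cos²(π/89) = sin²(π/89) ⇒ √(1−ρ_J²) = sin(π/89) = 0.035291.
ω* = 2/(1+0.035291) = 1.93182
Hence ρ(B_{ω*}) = 1.93182 − 1 = 0.93182.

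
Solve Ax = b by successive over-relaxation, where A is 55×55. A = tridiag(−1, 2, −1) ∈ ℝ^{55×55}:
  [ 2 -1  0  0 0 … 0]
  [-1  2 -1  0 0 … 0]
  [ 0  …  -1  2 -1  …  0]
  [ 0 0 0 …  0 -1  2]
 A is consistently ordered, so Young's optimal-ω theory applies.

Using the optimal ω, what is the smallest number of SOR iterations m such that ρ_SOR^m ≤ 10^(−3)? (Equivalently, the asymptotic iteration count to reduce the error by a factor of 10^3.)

spectrum of D⁻¹(L+U) = {cos(kπ/56) : 1≤k≤55}; ρ_J = cos(π/56) = 0.9984268.
1 − cos²(π/56) = sin²(π/56) ⇒ √(1−ρ_J²) = sin(π/56) = 0.0560704.
So ω* = 2/1.0560704 = 1.8938131 (Young).
ρ_SOR = ω* − 1 ≈ 0.8938131.
m ≥ 3·ln10 / (−ln 0.8938131) = 61.534; smallest integer m = 62.

m = 62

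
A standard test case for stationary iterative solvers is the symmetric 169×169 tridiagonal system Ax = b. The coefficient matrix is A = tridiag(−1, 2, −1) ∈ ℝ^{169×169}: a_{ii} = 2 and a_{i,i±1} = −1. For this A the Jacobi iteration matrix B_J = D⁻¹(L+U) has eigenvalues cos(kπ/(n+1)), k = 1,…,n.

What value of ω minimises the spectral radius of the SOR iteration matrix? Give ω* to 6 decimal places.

spectrum of D⁻¹(L+U) = {cos(kπ/170) : 1≤k≤169}; ρ_J = cos(π/170) = 0.999829.
√(1−ρ_J²) = |sin(π/170)| = 0.0184789
So ω* = 2/1.0184789 = 1.963713 (Young).
Hence ρ(B_{ω*}) = 1.963713 − 1 = 0.963713.

ω* = 1.963713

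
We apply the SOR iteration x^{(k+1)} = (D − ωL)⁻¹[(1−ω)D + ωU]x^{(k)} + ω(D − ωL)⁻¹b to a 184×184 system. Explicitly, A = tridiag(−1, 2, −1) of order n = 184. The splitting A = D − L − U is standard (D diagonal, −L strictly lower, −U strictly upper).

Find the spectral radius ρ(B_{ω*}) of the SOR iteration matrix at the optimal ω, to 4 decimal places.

ρ_SOR = 0.9666

B_J for the 184×184 system has eigenvalues cos(kπ/185); ρ_J = cos(π/185) = 0.9999.
√(1 − cos²(π/185)) = sin(π/185) ≈ 0.01698.
ω* = 2 / (1 + 0.01698) = 2 / 1.01698 ≈ 1.9666.
ρ_SOR = ω* − 1 ≈ 0.9666.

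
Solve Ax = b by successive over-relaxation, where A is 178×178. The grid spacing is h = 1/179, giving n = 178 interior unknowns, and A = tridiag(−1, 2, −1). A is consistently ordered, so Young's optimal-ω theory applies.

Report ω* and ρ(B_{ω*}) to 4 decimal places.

n=178: λ(B_J) = 1 − λ(A)/2 = cos(kπ/179); k=1 gives ρ_J = 0.9998.
√(1−ρ_J²) = |sin(π/179)| = 0.01755
Then 2/(1+√(1−ρ_J²)) = 2/(1+0.01755); ω* = 2/1.01755 = 1.9655.
ρ_SOR = ω* − 1 = 1.9655 − 1 = 0.9655.

ω* = 1.9655, ρ_SOR = 0.9655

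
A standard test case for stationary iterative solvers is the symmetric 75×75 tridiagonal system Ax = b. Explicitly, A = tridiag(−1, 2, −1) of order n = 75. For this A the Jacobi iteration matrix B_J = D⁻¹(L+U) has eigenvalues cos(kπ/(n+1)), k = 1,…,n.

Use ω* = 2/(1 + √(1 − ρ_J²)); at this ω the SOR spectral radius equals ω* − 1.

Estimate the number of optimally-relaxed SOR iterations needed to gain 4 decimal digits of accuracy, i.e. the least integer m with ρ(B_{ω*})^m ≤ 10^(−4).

ρ_J = max_k |cos(kπ/76)| = cos(π/76) = 0.9991458
√(1−ρ_J²) = |sin(π/76)| = 0.0413250
Young: ω* = 2/(1+√(1−ρ_J²)) = 2/(1+0.0413250) = 2/1.0413250 = 1.9206300.
ρ(B_{ω*}) = ω*−1 = 0.9206300
m ≥ 4·ln10 / (−ln 0.9206300) = 111.374; smallest integer m = 112.

m = 112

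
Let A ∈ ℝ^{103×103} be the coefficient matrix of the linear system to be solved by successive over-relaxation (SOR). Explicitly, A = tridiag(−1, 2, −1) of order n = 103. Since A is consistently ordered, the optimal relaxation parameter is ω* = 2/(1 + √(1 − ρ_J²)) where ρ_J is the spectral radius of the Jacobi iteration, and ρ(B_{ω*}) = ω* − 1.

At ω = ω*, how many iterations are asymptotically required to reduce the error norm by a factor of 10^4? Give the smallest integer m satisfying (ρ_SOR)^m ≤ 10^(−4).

m = 153

spectrum of D⁻¹(L+U) = {cos(kπ/104) : 1≤k≤103}; ρ_J = cos(π/104) = 0.9995438.
root = sin(π/104) = 0.0302030  (since 1−cos² = sin²).
Then 2/(1+√(1−ρ_J²)) = 2/(1+0.0302030); ω* = 2/1.0302030 = 1.9413650.
ρ_SOR = ω* − 1 ≈ 0.9413650.
Need (0.9413650)^m ≤ 10^(−4): m ≥ 4·ln10/|ln 0.9413650| = 9.21034/0.0604243 = 152.428 ⇒ m = 153.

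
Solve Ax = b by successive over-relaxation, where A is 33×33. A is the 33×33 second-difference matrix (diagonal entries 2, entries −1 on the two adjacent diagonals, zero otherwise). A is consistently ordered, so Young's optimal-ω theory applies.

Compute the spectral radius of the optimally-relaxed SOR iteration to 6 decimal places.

[ρ_J] n=33: ρ(B_J) = cos(π/(n+1)) = cos(π/34) = 0.995734.
root = sin(π/34) = 0.0922684  (since 1−cos² = sin²).
So ω* = 2/1.0922684 = 1.831052 (Young).
At ω = 1.831052 every |λ(B_ω)| = ω−1, so ρ_SOR = 0.831052.

ρ_SOR = 0.831052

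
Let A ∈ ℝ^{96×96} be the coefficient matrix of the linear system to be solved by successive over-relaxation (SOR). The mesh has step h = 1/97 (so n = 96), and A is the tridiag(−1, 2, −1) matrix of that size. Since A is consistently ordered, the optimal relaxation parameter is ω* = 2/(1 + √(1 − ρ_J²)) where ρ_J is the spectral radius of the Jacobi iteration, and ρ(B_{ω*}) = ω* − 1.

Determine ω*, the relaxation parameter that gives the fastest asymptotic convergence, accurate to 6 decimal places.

[ρ_J] n=96: ρ(B_J) = cos(π/(n+1)) = cos(π/97) = 0.999476.
root = sin(π/97) = 0.0323819  (since 1−cos² = sin²).
ω* = 2 / (1 + 0.0323819) = 2 / 1.0323819 ≈ 1.937268.
ρ_SOR = ω* − 1 ≈ 0.937268.

ω* = 1.937268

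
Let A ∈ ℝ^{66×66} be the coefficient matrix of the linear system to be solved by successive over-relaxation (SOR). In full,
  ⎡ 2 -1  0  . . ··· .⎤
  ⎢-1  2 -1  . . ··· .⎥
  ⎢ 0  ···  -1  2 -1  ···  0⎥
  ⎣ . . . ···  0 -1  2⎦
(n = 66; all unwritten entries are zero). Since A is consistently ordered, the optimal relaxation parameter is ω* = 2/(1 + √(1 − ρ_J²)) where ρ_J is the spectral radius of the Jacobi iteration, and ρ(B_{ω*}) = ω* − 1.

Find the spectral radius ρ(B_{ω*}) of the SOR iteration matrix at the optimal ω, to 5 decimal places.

[ρ_J] n=66: ρ(B_J) = cos(π/(n+1)) = cos(π/67) = 0.99890.
1 − cos²(π/67) = sin²(π/67) ⇒ √(1−ρ_J²) = sin(π/67) = 0.046872.
[ω*] 2 ÷ (1 + 0.046872) = 2 ÷ 1.046872 = 1.91045.
ρ(B_{ω*}) = ω*−1 = 0.91045

ρ_SOR = 0.91045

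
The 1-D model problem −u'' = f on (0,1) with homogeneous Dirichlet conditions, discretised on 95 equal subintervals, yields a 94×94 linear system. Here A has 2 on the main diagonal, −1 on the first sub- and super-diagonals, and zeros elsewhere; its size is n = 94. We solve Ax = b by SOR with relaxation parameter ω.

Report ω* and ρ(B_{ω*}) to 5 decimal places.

ω* = 1.93599, ρ_SOR = 0.93599

[ρ_J] n=94: ρ(B_J) = cos(π/(n+1)) = cos(π/95) = 0.99945.
√(1−ρ_J²) simplifies to sin(π/95) = 0.033063.
Then 2/(1+√(1−ρ_J²)) = 2/(1+0.033063); ω* = 2/1.033063 = 1.93599.
ρ(B_{ω*}) = ω*−1 = 0.93599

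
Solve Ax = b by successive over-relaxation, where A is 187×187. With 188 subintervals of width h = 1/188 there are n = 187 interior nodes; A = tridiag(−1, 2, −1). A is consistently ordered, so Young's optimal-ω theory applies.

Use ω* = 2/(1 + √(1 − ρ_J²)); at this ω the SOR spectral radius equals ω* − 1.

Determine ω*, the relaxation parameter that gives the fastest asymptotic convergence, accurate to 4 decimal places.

ω* = 1.9671

[ρ_J] n=187: ρ(B_J) = cos(π/(n+1)) = cos(π/188) = 0.9999.
root = sin(π/188) = 0.01671  (since 1−cos² = sin²).
ω* = 2 / (1 + 0.01671) = 2 / 1.01671 ≈ 1.9671.
ρ_SOR = ω* − 1 = 1.9671 − 1 = 0.9671.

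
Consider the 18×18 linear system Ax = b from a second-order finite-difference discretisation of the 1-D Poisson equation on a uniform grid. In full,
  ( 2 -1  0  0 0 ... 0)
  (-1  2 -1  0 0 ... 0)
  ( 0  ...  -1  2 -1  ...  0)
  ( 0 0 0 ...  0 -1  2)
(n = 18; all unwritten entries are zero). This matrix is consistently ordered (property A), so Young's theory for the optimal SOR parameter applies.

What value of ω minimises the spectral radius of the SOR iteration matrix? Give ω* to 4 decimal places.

ω* = 1.7173

½·tridiag(1,0,1) at n=18: λ_k = cos(kπ/19); max |λ| at k=1 ⇒ ρ_J = cos(π/19) ≈ 0.9864.
1 − cos²(π/19) = sin²(π/19) ⇒ √(1−ρ_J²) = sin(π/19) = 0.16459.
Young: ω* = 2/(1+√(1−ρ_J²)) = 2/(1+0.16459) = 2/1.16459 = 1.7173.
At ω = 1.7173 every |λ(B_ω)| = ω−1, so ρ_SOR = 0.7173.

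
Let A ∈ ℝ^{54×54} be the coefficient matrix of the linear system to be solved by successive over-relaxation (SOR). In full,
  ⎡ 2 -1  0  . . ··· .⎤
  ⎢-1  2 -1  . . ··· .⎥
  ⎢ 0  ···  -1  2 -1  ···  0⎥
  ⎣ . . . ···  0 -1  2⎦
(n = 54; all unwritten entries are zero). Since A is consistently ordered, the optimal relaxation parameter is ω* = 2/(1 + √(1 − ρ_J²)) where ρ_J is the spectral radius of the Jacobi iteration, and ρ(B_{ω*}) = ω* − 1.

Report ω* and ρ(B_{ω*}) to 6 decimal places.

B_J for the 54×54 system has eigenvalues cos(kπ/55); ρ_J = cos(π/55) = 0.998369.
root = sin(π/55) = 0.0570888  (since 1−cos² = sin²).
ω* = 2 / (1 + 0.0570888) = 2 / 1.0570888 ≈ 1.891989.
At ω = 1.891989 every |λ(B_ω)| = ω−1, so ρ_SOR = 0.891989.

ω* = 1.891989, ρ_SOR = 0.891989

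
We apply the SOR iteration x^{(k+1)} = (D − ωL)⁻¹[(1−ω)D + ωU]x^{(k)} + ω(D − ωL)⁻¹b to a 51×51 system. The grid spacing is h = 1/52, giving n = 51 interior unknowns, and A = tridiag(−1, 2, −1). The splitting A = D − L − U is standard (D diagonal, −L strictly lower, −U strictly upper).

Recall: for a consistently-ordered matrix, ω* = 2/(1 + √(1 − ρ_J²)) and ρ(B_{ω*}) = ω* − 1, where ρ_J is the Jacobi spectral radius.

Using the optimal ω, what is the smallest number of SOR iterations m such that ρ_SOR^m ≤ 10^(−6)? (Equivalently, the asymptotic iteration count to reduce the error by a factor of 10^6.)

m = 115

spectrum of D⁻¹(L+U) = {cos(kπ/52) : 1≤k≤51}; ρ_J = cos(π/52) = 0.9981756.
1 − cos²(π/52) = sin²(π/52) ⇒ √(1−ρ_J²) = sin(π/52) = 0.0603785.
Then 2/(1+√(1−ρ_J²)) = 2/(1+0.0603785); ω* = 2/1.0603785 = 1.8861190.
ρ_SOR = ω* − 1 ≈ 0.8861190.
6·ln10 = 13.8155; −ln(0.8861190) = 0.120904; m = ⌈13.8155/0.120904⌉ = ⌈114.268⌉ = 115.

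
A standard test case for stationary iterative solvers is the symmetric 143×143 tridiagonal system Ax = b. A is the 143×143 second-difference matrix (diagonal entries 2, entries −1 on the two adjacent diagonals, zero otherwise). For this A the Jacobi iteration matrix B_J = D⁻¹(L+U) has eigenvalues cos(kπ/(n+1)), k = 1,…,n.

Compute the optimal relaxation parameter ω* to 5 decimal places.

ω* = 1.95730

ρ_J = max_k |cos(kπ/144)| = cos(π/144) = 0.99976
root = sin(π/144) = 0.021815  (since 1−cos² = sin²).
ω* = 2 / (1 + 0.021815) = 2 / 1.021815 ≈ 1.95730.
[ρ_SOR] ω* − 1 = 0.95730.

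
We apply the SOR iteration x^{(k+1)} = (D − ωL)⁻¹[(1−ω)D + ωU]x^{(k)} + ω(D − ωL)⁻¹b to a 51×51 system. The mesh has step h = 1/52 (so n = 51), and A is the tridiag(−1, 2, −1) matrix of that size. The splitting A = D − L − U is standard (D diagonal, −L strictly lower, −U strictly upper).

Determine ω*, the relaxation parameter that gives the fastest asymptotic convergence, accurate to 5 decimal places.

ω* = 1.88612

B_J for the 51×51 system has eigenvalues cos(kπ/52); ρ_J = cos(π/52) = 0.99818.
√(1−ρ_J²) simplifies to sin(π/52) = 0.060378.
ω* = 2/(1 + 0.060378) = 2/1.060378 = 1.88612.
ρ_SOR = ω* − 1 ≈ 0.88612.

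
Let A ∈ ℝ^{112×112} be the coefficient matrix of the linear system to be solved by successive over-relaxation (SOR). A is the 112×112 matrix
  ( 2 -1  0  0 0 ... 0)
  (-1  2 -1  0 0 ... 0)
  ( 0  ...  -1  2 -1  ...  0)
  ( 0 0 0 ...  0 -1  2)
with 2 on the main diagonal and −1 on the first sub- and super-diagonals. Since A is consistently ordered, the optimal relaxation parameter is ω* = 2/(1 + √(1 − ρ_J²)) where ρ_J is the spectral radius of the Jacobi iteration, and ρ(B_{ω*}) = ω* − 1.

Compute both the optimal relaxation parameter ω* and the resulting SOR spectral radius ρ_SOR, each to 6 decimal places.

spectrum of D⁻¹(L+U) = {cos(kπ/113) : 1≤k≤112}; ρ_J = cos(π/113) = 0.999614.
√(1 − cos²(π/113)) = sin(π/113) ≈ 0.0277981.
[ω*] 2 ÷ (1 + 0.0277981) = 2 ÷ 1.0277981 = 1.945907.
[ρ_SOR] ω* − 1 = 0.945907.

ω* = 1.945907, ρ_SOR = 0.945907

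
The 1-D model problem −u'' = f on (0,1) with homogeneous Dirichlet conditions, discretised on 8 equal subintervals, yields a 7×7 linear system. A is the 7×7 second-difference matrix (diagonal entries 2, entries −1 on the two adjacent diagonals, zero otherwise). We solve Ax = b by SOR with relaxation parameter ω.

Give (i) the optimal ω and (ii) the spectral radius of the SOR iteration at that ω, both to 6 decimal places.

[ρ_J] n=7: ρ(B_J) = cos(π/(n+1)) = cos(π/8) = 0.923880.
√(1−ρ_J²) simplifies to sin(π/8) = 0.3826834.
ω* = 2 / (1 + 0.3826834) = 2 / 1.3826834 ≈ 1.446463.
[ρ_SOR] ω* − 1 = 0.446463.

ω* = 1.446463, ρ_SOR = 0.446463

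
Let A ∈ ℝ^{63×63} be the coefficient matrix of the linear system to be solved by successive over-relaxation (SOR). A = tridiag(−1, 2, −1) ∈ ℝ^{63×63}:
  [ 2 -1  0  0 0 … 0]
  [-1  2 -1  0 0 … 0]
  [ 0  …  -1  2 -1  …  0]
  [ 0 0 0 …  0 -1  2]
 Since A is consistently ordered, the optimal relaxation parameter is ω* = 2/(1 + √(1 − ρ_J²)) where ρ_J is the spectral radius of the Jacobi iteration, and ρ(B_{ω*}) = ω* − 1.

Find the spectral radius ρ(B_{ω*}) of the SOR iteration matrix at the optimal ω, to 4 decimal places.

ρ_SOR = 0.9065

½·tridiag(1,0,1) at n=63: λ_k = cos(kπ/64); max |λ| at k=1 ⇒ ρ_J = cos(π/64) ≈ 0.9988.
√(1 − cos²(π/64)) = sin(π/64) ≈ 0.04907.
[ω*] 2 ÷ (1 + 0.04907) = 2 ÷ 1.04907 = 1.9065.
ρ_SOR = ω* − 1 = 1.9065 − 1 = 0.9065.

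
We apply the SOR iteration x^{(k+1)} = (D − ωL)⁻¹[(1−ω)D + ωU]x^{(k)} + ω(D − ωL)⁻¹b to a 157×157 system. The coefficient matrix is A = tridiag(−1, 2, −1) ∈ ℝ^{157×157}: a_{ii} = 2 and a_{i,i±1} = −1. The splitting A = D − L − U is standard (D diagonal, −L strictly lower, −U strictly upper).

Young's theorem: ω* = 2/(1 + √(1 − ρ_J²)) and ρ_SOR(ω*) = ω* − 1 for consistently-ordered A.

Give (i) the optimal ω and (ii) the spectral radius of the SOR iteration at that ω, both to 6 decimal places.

With n=157, ρ(Jacobi) = cos(π/158) = 0.999802.
√(1 − cos²(π/158)) = sin(π/158) ≈ 0.0198822.
So ω* = 2/1.0198822 = 1.961011 (Young).
and ρ(B_{ω*}) = 1.961011 − 1 = 0.961011.

ω* = 1.961011, ρ_SOR = 0.961011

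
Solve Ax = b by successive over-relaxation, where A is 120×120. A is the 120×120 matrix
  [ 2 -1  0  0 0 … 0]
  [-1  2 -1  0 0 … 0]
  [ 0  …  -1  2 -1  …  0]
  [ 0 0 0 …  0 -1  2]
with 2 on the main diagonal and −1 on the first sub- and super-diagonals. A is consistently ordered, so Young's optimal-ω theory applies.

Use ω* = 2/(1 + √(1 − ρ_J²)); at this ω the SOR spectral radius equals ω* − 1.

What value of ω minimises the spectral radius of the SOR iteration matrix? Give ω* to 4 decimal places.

ω* = 1.9494

B_J for the 120×120 system has eigenvalues cos(kπ/121); ρ_J = cos(π/121) = 0.9997.
root = sin(π/121) = 0.02596  (since 1−cos² = sin²).
[ω*] 2 ÷ (1 + 0.02596) = 2 ÷ 1.02596 = 1.9494.
ρ_SOR = ω* − 1 ≈ 0.9494.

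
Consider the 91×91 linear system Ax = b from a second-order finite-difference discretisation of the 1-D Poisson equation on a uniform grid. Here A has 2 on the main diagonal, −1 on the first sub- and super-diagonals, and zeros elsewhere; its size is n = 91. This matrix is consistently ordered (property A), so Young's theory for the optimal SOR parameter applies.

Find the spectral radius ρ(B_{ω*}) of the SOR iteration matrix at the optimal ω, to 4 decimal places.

ρ_SOR = 0.9340

With n=91, ρ(Jacobi) = cos(π/92) = 0.9994.
root = sin(π/92) = 0.03414  (since 1−cos² = sin²).
ω* = 2/(1+0.03414) = 1.9340
and ρ(B_{ω*}) = 1.9340 − 1 = 0.9340.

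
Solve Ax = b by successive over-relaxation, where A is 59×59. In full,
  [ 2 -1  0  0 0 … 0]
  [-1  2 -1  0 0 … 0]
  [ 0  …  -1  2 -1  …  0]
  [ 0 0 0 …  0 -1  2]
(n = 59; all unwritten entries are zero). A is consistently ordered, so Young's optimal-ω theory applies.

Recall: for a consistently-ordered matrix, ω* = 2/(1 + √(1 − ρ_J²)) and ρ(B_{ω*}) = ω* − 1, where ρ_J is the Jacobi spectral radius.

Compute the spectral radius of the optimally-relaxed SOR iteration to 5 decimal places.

ρ_SOR = 0.90053

B_J for the 59×59 system has eigenvalues cos(kπ/60); ρ_J = cos(π/60) = 0.99863.
root = sin(π/60) = 0.052336  (since 1−cos² = sin²).
ω* = 2/(1+0.052336) = 1.90053
and ρ(B_{ω*}) = 1.90053 − 1 = 0.90053.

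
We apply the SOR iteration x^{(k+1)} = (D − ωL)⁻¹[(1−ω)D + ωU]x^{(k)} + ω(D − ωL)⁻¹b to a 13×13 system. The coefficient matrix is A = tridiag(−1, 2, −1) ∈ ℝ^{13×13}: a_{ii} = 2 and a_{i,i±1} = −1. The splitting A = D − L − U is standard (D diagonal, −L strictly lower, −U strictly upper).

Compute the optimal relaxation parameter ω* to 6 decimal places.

ω* = 1.635964

With n=13, ρ(Jacobi) = cos(π/14) = 0.974928.
root = sin(π/14) = 0.2225209  (since 1−cos² = sin²).
ω* = 2/(1 + 0.2225209) = 2/1.2225209 = 1.635964.
At ω = 1.635964 every |λ(B_ω)| = ω−1, so ρ_SOR = 0.635964.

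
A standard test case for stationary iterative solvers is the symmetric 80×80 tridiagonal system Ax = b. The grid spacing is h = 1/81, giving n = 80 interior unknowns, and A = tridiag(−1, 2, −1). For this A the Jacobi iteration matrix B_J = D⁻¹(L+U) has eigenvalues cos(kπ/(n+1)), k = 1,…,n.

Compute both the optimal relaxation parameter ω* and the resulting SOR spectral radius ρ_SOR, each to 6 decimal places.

ω* = 1.925344, ρ_SOR = 0.925344

½·tridiag(1,0,1) at n=80: λ_k = cos(kπ/81); max |λ| at k=1 ⇒ ρ_J = cos(π/81) ≈ 0.999248.
√(1−ρ_J²) simplifies to sin(π/81) = 0.0387754.
ω* = 2/(1 + 0.0387754) = 2/1.0387754 = 1.925344.
At ω = 1.925344 every |λ(B_ω)| = ω−1, so ρ_SOR = 0.925344.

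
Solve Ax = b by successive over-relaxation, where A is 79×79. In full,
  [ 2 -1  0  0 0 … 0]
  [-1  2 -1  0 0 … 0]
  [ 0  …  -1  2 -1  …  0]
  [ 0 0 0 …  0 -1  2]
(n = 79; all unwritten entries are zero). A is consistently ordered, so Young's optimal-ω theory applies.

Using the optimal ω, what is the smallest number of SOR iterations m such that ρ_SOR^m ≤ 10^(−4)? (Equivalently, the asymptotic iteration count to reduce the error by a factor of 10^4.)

With n=79, ρ(Jacobi) = cos(π/80) = 0.9992290.
√(1 − cos²(π/80)) = sin(π/80) ≈ 0.0392598.
So ω* = 2/1.0392598 = 1.9244466 (Young).
ρ(B_{ω*}) = ω*−1 = 0.9244466
4·ln10 = 9.21034; −ln(0.9244466) = 0.07856; m = ⌈9.21034/0.07856⌉ = ⌈117.240⌉ = 118.

m = 118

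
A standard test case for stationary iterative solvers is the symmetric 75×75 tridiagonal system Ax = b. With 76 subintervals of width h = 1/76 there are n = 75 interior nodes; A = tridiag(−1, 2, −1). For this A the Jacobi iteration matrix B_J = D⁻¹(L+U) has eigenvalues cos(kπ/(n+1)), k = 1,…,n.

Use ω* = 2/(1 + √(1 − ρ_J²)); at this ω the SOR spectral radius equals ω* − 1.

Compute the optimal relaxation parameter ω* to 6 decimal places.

½·tridiag(1,0,1) at n=75: λ_k = cos(kπ/76); max |λ| at k=1 ⇒ ρ_J = cos(π/76) ≈ 0.999146.
√(1−ρ_J²) = |sin(π/76)| = 0.0413250
ω* = 2/(1 + 0.0413250) = 2/1.0413250 = 1.920630.
[ρ_SOR] ω* − 1 = 0.920630.

ω* = 1.920630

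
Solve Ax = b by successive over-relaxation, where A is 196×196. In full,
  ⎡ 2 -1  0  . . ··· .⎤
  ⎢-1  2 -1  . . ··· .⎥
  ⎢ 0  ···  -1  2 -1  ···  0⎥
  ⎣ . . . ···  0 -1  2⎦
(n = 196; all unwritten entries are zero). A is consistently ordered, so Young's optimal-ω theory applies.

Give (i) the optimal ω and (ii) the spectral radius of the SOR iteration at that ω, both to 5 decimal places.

½·tridiag(1,0,1) at n=196: λ_k = cos(kπ/197); max |λ| at k=1 ⇒ ρ_J = cos(π/197) ≈ 0.99987.
root = sin(π/197) = 0.015946  (since 1−cos² = sin²).
ω* = 2/(1 + 0.015946) = 2/1.015946 = 1.96861.
Hence ρ(B_{ω*}) = 1.96861 − 1 = 0.96861.

ω* = 1.96861, ρ_SOR = 0.96861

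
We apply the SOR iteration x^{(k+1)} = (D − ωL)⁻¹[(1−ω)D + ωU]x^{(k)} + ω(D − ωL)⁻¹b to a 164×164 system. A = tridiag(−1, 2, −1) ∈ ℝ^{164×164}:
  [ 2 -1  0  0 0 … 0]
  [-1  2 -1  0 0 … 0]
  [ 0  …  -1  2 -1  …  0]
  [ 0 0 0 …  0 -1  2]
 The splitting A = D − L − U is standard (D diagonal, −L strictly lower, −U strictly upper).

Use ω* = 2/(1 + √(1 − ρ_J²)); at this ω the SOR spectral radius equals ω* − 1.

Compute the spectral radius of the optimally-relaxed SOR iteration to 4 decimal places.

ρ_SOR = 0.9626

n=164: λ(B_J) = 1 − λ(A)/2 = cos(kπ/165); k=1 gives ρ_J = 0.9998.
√(1 − cos²(π/165)) = sin(π/165) ≈ 0.01904.
ω* = 2/(1 + 0.01904) = 2/1.01904 = 1.9626.
Hence ρ(B_{ω*}) = 1.9626 − 1 = 0.9626.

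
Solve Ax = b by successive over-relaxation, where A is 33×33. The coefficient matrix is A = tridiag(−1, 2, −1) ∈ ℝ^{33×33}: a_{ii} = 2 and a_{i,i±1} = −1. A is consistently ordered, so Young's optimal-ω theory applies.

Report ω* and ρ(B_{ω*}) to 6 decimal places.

ω* = 1.831052, ρ_SOR = 0.831052

ρ_J = max_k |cos(kπ/34)| = cos(π/34) = 0.995734
√(1−ρ_J²) simplifies to sin(π/34) = 0.0922684.
ω* = 2/(1+0.0922684) = 1.831052
ρ_SOR = ω* − 1 ≈ 0.831052.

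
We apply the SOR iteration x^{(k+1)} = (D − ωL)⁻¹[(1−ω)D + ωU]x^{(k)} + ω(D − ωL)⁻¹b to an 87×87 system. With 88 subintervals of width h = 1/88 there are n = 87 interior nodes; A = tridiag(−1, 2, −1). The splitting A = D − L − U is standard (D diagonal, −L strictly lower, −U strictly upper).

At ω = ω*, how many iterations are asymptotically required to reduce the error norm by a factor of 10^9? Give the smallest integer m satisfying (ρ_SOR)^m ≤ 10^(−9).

With n=87, ρ(Jacobi) = cos(π/88) = 0.9993628.
1 − cos²(π/88) = sin²(π/88) ⇒ √(1−ρ_J²) = sin(π/88) = 0.0356923.
[ω*] 2 ÷ (1 + 0.0356923) = 2 ÷ 1.0356923 = 1.9310755.
ρ_SOR = ω* − 1 = 1.9310755 − 1 = 0.9310755.
For 9 digits: m = 9·ln10 / (−ln 0.9310755) = 20.7233/0.0714149 = 290.182; round up → m = 291.

m = 291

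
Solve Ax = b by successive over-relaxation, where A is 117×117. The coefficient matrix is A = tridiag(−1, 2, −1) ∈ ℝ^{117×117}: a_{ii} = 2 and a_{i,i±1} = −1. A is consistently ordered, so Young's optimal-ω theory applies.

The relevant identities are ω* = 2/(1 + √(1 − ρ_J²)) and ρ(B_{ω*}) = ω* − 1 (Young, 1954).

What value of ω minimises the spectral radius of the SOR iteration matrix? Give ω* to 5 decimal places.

[ρ_J] n=117: ρ(B_J) = cos(π/(n+1)) = cos(π/118) = 0.99965.
root = sin(π/118) = 0.026621  (since 1−cos² = sin²).
ω* = 2 / (1 + 0.026621) = 2 / 1.026621 ≈ 1.94814.
Hence ρ(B_{ω*}) = 1.94814 − 1 = 0.94814.

ω* = 1.94814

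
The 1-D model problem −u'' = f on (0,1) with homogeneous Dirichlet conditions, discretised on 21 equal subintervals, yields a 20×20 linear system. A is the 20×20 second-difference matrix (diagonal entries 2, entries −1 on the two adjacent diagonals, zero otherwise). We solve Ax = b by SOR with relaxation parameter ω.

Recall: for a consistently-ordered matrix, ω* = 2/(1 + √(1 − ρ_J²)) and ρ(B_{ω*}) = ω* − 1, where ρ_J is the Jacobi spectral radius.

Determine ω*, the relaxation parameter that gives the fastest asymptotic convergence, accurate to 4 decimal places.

ω* = 1.7406

½·tridiag(1,0,1) at n=20: λ_k = cos(kπ/21); max |λ| at k=1 ⇒ ρ_J = cos(π/21) ≈ 0.9888.
√(1 − cos²(π/21)) = sin(π/21) ≈ 0.14904.
[ω*] 2 ÷ (1 + 0.14904) = 2 ÷ 1.14904 = 1.7406.
ρ(B_{ω*}) = ω*−1 = 0.7406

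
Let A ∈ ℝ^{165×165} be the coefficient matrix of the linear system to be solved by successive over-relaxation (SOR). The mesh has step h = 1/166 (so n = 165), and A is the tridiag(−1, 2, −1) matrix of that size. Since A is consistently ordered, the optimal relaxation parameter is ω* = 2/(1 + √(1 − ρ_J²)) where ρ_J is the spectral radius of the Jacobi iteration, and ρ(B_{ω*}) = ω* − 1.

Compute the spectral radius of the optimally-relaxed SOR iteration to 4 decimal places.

spectrum of D⁻¹(L+U) = {cos(kπ/166) : 1≤k≤165}; ρ_J = cos(π/166) = 0.9998.
√(1−ρ_J²) simplifies to sin(π/166) = 0.01892.
ω* = 2/(1 + 0.01892) = 2/1.01892 = 1.9629.
ρ_SOR = ω* − 1 = 1.9629 − 1 = 0.9629.

ρ_SOR = 0.9629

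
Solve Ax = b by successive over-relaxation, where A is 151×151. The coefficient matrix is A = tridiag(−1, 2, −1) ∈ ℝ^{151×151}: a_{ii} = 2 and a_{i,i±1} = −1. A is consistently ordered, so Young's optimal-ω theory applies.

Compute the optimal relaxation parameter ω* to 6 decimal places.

n=151: λ(B_J) = 1 − λ(A)/2 = cos(kπ/152); k=1 gives ρ_J = 0.999786.
√(1−ρ_J²) = |sin(π/152)| = 0.0206669
ω* = 2/(1 + 0.0206669) = 2/1.0206669 = 1.959503.
and ρ(B_{ω*}) = 1.959503 − 1 = 0.959503.

ω* = 1.959503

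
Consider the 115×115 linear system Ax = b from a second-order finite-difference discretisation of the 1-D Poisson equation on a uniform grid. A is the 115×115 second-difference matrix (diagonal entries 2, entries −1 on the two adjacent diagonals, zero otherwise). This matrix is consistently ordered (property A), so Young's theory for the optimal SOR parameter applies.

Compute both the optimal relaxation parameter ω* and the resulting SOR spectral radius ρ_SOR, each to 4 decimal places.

ω* = 1.9473, ρ_SOR = 0.9473

[ρ_J] n=115: ρ(B_J) = cos(π/(n+1)) = cos(π/116) = 0.9996.
1 − cos²(π/116) = sin²(π/116) ⇒ √(1−ρ_J²) = sin(π/116) = 0.02708.
So ω* = 2/1.02708 = 1.9473 (Young).
ρ_SOR = ω* − 1 ≈ 0.9473.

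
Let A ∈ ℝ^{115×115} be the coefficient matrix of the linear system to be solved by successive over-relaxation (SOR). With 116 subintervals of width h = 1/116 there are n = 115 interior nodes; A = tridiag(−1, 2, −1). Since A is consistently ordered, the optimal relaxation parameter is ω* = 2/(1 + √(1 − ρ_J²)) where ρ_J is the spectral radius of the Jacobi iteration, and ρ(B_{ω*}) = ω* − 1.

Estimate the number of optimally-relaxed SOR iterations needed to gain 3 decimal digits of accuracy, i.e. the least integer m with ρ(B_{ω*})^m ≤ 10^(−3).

B_J for the 115×115 system has eigenvalues cos(kπ/116); ρ_J = cos(π/116) = 0.9996333.
root = sin(π/116) = 0.0270794  (since 1−cos² = sin²).
ω* = 2/(1 + 0.0270794) = 2/1.0270794 = 1.9472691.
and ρ(B_{ω*}) = 1.9472691 − 1 = 0.9472691.
3·ln10 = 6.90776; −ln(0.9472691) = 0.0541721; m = ⌈6.90776/0.0541721⌉ = ⌈127.515⌉ = 128.

m = 128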